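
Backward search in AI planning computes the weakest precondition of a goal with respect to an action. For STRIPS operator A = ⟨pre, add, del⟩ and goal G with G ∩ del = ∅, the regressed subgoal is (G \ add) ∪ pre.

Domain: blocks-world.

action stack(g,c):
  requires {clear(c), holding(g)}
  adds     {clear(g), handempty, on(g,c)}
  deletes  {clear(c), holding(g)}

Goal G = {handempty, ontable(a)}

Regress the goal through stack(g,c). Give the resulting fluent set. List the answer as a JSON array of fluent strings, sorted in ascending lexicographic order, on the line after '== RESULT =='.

Compute (G \ add) ∪ pre:
  G ∩ del = {}  (empty — regression defined)
  G \ add = {handempty, ontable(a)} \ {clear(g), handempty, on(g,c)} = {ontable(a)}
  ∪ pre   = {ontable(a)} ∪ {clear(c), holding(g)}
          = {clear(c), holding(g), ontable(a)}

== RESULT ==
["clear(c)", "holding(g)", "ontable(a)"]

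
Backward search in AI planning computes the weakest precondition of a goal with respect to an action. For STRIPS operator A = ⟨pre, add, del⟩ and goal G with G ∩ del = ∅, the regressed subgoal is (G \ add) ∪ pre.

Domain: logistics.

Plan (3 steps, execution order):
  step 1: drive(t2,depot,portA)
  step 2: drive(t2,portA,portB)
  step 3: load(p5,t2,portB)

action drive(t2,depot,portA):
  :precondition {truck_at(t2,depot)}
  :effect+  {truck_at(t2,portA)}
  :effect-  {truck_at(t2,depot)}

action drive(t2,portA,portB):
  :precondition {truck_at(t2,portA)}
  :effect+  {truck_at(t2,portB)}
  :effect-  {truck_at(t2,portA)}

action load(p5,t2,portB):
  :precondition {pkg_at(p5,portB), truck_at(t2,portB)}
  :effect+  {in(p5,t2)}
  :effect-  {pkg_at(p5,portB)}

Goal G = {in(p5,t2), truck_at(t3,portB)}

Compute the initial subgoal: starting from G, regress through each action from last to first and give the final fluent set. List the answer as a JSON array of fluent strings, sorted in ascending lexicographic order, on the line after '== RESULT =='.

Work backward from the goal:
  through step 3 (load(p5,t2,portB)): drop {in(p5,t2)}, keep {truck_at(t3,portB)}, require {pkg_at(p5,portB), truck_at(t2,portB)}
    → {pkg_at(p5,portB), truck_at(t2,portB), truck_at(t3,portB)}
  through step 2 (drive(t2,portA,portB)): drop {truck_at(t2,portB)}, keep {pkg_at(p5,portB), truck_at(t3,portB)}, require {truck_at(t2,portA)}
    → {pkg_at(p5,portB), truck_at(t2,portA), truck_at(t3,portB)}
  through step 1 (drive(t2,depot,portA)): drop {truck_at(t2,portA)}, keep {pkg_at(p5,portB), truck_at(t3,portB)}, require {truck_at(t2,depot)}
    → {pkg_at(p5,portB), truck_at(t2,depot), truck_at(t3,portB)}

== RESULT ==
["pkg_at(p5,portB)", "truck_at(t2,depot)", "truck_at(t3,portB)"]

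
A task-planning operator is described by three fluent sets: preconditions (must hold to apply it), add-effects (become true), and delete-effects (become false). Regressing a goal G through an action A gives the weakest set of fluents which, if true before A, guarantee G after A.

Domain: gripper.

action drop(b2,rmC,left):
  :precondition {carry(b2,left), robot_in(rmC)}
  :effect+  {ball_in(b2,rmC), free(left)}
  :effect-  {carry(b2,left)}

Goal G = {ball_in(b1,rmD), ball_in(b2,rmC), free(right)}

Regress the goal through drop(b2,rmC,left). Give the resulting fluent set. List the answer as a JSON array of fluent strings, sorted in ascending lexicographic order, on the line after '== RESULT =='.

Compute (G \ add) ∪ pre:
  G ∩ del = {}  (empty — regression defined)
  G \ add = {ball_in(b1,rmD), ball_in(b2,rmC), free(right)} \ {ball_in(b2,rmC), free(left)} = {ball_in(b1,rmD), free(right)}
  ∪ pre   = {ball_in(b1,rmD), free(right)} ∪ {carry(b2,left), robot_in(rmC)}
          = {ball_in(b1,rmD), carry(b2,left), free(right), robot_in(rmC)}

== RESULT ==
["ball_in(b1,rmD)", "carry(b2,left)", "free(right)", "robot_in(rmC)"]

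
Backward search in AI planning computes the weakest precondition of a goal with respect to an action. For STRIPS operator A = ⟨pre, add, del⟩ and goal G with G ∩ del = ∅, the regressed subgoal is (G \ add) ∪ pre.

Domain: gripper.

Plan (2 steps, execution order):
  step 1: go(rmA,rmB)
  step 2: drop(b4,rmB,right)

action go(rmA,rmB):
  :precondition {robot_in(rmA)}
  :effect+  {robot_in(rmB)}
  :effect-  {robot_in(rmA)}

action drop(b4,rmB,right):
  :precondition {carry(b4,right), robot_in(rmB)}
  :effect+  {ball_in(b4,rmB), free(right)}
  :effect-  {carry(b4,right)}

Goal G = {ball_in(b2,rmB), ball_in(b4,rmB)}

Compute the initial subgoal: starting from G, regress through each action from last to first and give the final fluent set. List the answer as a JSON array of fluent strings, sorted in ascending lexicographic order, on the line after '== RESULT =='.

Work backward from the goal:
  through step 2 (drop(b4,rmB,right)): drop {ball_in(b4,rmB)}, keep {ball_in(b2,rmB)}, require {carry(b4,right), robot_in(rmB)}
    → {ball_in(b2,rmB), carry(b4,right), robot_in(rmB)}
  through step 1 (go(rmA,rmB)): drop {robot_in(rmB)}, keep {ball_in(b2,rmB), carry(b4,right)}, require {robot_in(rmA)}
    → {ball_in(b2,rmB), carry(b4,right), robot_in(rmA)}

== RESULT ==
["ball_in(b2,rmB)", "carry(b4,right)", "robot_in(rmA)"]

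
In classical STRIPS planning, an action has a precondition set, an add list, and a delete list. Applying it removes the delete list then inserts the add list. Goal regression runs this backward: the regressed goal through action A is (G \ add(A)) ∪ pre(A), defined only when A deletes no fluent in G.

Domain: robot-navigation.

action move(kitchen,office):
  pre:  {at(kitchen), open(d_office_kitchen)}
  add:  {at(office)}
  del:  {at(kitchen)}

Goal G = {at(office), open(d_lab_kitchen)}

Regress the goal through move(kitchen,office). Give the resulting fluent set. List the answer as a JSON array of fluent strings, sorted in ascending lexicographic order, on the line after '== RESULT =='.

Compute (G \ add) ∪ pre:
  G ∩ del = {}  (empty — regression defined)
  G \ add = {at(office), open(d_lab_kitchen)} \ {at(office)} = {open(d_lab_kitchen)}
  ∪ pre   = {open(d_lab_kitchen)} ∪ {at(kitchen), open(d_office_kitchen)}
          = {at(kitchen), open(d_lab_kitchen), open(d_office_kitchen)}

== RESULT ==
["at(kitchen)", "open(d_lab_kitchen)", "open(d_office_kitchen)"]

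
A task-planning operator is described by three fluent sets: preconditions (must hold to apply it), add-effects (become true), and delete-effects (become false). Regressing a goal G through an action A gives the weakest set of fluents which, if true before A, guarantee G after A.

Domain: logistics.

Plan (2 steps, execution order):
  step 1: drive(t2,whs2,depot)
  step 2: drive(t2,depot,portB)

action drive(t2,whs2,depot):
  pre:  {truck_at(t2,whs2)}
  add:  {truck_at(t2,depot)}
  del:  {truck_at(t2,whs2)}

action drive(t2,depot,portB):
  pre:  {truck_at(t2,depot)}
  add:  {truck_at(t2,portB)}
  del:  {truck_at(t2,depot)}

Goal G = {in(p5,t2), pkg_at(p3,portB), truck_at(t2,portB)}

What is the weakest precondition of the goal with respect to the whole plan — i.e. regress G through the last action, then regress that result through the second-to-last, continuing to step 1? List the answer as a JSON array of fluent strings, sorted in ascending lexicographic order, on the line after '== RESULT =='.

Regress step by step:
  through step 2 (drive(t2,depot,portB)): drop {truck_at(t2,portB)}, keep {in(p5,t2), pkg_at(p3,portB)}, require {truck_at(t2,depot)}
    → {in(p5,t2), pkg_at(p3,portB), truck_at(t2,depot)}
  through step 1 (drive(t2,whs2,depot)): drop {truck_at(t2,depot)}, keep {in(p5,t2), pkg_at(p3,portB)}, require {truck_at(t2,whs2)}
    → {in(p5,t2), pkg_at(p3,portB), truck_at(t2,whs2)}

== RESULT ==
["in(p5,t2)", "pkg_at(p3,portB)", "truck_at(t2,whs2)"]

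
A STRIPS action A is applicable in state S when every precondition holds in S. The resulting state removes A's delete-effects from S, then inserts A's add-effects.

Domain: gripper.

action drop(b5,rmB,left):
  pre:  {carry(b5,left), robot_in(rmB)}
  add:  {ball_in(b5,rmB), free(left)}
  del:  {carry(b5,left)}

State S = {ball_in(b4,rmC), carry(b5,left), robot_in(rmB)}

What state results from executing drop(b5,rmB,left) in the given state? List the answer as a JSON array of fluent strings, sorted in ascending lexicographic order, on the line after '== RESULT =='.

Progress:
  pre ⊆ S: {carry(b5,left), robot_in(rmB)} ⊆ S  — applicable
  S \ del = {ball_in(b4,rmC), robot_in(rmB)}
  ∪ add   = {ball_in(b4,rmC), ball_in(b5,rmB), free(left), robot_in(rmB)}

== RESULT ==
["ball_in(b4,rmC)", "ball_in(b5,rmB)", "free(left)", "robot_in(rmB)"]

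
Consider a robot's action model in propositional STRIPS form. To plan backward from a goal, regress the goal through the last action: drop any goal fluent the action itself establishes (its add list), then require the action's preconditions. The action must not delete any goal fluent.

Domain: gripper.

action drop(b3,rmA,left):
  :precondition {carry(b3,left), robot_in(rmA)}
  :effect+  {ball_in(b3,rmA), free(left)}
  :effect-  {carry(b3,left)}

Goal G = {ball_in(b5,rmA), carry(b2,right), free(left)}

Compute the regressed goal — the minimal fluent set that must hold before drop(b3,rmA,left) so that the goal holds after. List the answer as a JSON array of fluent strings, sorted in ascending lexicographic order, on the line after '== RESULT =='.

Regress:
  G ∩ del = {}  (empty — regression defined)
  G \ add = {ball_in(b5,rmA), carry(b2,right), free(left)} \ {ball_in(b3,rmA), free(left)} = {ball_in(b5,rmA), carry(b2,right)}
  ∪ pre   = {ball_in(b5,rmA), carry(b2,right)} ∪ {carry(b3,left), robot_in(rmA)}
          = {ball_in(b5,rmA), carry(b2,right), carry(b3,left), robot_in(rmA)}

== RESULT ==
["ball_in(b5,rmA)", "carry(b2,right)", "carry(b3,left)", "robot_in(rmA)"]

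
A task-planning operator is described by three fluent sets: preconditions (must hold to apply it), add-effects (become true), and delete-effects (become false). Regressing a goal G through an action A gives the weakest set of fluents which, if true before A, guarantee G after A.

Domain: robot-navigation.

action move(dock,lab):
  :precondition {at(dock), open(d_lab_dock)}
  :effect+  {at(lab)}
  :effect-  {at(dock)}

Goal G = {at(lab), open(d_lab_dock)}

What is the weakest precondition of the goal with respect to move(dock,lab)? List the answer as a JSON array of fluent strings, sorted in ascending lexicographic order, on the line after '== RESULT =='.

Regress:
  G ∩ del = {}  (empty — regression defined)
  G \ add = {at(lab), open(d_lab_dock)} \ {at(lab)} = {open(d_lab_dock)}
  ∪ pre   = {open(d_lab_dock)} ∪ {at(dock), open(d_lab_dock)}
          = {at(dock), open(d_lab_dock)}

== RESULT ==
["at(dock)", "open(d_lab_dock)"]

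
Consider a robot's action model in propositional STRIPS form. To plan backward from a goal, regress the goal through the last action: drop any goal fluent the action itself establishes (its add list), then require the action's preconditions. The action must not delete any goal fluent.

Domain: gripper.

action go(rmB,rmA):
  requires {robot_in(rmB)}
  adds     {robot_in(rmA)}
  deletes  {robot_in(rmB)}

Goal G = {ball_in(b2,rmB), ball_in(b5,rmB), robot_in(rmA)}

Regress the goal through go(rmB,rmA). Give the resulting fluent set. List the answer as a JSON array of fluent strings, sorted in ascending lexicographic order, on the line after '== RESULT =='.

Compute (G \ add) ∪ pre:
  G ∩ del = {}  (empty — regression defined)
  G \ add = {ball_in(b2,rmB), ball_in(b5,rmB), robot_in(rmA)} \ {robot_in(rmA)} = {ball_in(b2,rmB), ball_in(b5,rmB)}
  ∪ pre   = {ball_in(b2,rmB), ball_in(b5,rmB)} ∪ {robot_in(rmB)}
          = {ball_in(b2,rmB), ball_in(b5,rmB), robot_in(rmB)}

== RESULT ==
["ball_in(b2,rmB)", "ball_in(b5,rmB)", "robot_in(rmB)"]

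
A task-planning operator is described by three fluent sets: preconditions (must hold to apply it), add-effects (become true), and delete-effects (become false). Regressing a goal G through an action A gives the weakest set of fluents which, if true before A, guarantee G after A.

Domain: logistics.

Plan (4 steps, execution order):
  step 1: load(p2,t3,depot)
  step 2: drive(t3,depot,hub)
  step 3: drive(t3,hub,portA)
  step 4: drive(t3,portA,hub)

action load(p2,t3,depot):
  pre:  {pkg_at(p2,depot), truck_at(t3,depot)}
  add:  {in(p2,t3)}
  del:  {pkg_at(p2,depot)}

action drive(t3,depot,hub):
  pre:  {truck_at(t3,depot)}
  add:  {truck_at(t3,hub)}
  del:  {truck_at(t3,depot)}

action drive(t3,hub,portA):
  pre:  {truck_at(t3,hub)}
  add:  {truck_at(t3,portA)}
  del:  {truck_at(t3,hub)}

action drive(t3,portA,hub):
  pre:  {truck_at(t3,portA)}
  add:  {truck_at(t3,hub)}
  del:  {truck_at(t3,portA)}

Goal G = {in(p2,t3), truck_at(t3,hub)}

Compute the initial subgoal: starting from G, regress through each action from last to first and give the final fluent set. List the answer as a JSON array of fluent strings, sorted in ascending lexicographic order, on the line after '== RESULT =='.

Regress step by step:
  through step 4 (drive(t3,portA,hub)): drop {truck_at(t3,hub)}, keep {in(p2,t3)}, require {truck_at(t3,portA)}
    → {in(p2,t3), truck_at(t3,portA)}
  through step 3 (drive(t3,hub,portA)): drop {truck_at(t3,portA)}, keep {in(p2,t3)}, require {truck_at(t3,hub)}
    → {in(p2,t3), truck_at(t3,hub)}
  through step 2 (drive(t3,depot,hub)): drop {truck_at(t3,hub)}, keep {in(p2,t3)}, require {truck_at(t3,depot)}
    → {in(p2,t3), truck_at(t3,depot)}
  through step 1 (load(p2,t3,depot)): drop {in(p2,t3)}, keep {truck_at(t3,depot)}, require {pkg_at(p2,depot), truck_at(t3,depot)}
    → {pkg_at(p2,depot), truck_at(t3,depot)}

== RESULT ==
["pkg_at(p2,depot)", "truck_at(t3,depot)"]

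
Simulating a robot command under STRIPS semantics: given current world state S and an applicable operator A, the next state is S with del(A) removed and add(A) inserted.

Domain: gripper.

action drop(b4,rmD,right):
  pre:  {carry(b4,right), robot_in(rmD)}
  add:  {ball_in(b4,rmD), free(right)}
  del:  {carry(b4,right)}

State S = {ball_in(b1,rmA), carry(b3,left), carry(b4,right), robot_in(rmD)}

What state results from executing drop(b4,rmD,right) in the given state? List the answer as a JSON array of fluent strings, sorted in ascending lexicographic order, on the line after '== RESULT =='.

Compute (S \ del) ∪ add:
  pre ⊆ S: {carry(b4,right), robot_in(rmD)} ⊆ S  — applicable
  S \ del = {ball_in(b1,rmA), carry(b3,left), robot_in(rmD)}
  ∪ add   = {ball_in(b1,rmA), ball_in(b4,rmD), carry(b3,left), free(right), robot_in(rmD)}

== RESULT ==
["ball_in(b1,rmA)", "ball_in(b4,rmD)", "carry(b3,left)", "free(right)", "robot_in(rmD)"]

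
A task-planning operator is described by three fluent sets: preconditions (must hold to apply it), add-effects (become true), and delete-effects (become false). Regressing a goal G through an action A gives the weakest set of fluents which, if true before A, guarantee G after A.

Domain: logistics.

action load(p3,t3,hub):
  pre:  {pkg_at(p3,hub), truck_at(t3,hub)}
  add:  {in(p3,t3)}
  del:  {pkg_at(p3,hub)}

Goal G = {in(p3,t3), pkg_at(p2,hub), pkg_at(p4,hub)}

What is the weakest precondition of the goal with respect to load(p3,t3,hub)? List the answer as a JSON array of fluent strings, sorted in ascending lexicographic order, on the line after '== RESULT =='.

Compute (G \ add) ∪ pre:
  G ∩ del = {}  (empty — regression defined)
  G \ add = {in(p3,t3), pkg_at(p2,hub), pkg_at(p4,hub)} \ {in(p3,t3)} = {pkg_at(p2,hub), pkg_at(p4,hub)}
  ∪ pre   = {pkg_at(p2,hub), pkg_at(p4,hub)} ∪ {pkg_at(p3,hub), truck_at(t3,hub)}
          = {pkg_at(p2,hub), pkg_at(p3,hub), pkg_at(p4,hub), truck_at(t3,hub)}

== RESULT ==
["pkg_at(p2,hub)", "pkg_at(p3,hub)", "pkg_at(p4,hub)", "truck_at(t3,hub)"]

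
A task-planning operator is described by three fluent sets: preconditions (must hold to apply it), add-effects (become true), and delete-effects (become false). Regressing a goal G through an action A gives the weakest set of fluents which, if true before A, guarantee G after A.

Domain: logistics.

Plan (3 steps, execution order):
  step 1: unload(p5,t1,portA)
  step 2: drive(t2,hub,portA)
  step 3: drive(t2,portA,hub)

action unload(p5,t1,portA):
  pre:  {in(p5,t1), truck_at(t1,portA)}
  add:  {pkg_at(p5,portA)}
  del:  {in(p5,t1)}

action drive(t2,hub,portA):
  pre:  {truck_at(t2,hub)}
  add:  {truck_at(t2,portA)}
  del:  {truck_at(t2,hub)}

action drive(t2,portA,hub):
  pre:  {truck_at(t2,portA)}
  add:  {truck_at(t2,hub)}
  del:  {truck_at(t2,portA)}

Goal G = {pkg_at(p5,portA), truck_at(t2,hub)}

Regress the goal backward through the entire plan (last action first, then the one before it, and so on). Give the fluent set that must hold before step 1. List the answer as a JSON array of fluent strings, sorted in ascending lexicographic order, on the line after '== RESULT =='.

Regress step by step:
  through step 3 (drive(t2,portA,hub)): drop {truck_at(t2,hub)}, keep {pkg_at(p5,portA)}, require {truck_at(t2,portA)}
    → {pkg_at(p5,portA), truck_at(t2,portA)}
  through step 2 (drive(t2,hub,portA)): drop {truck_at(t2,portA)}, keep {pkg_at(p5,portA)}, require {truck_at(t2,hub)}
    → {pkg_at(p5,portA), truck_at(t2,hub)}
  through step 1 (unload(p5,t1,portA)): drop {pkg_at(p5,portA)}, keep {truck_at(t2,hub)}, require {in(p5,t1), truck_at(t1,portA)}
    → {in(p5,t1), truck_at(t1,portA), truck_at(t2,hub)}

== RESULT ==
["in(p5,t1)", "truck_at(t1,portA)", "truck_at(t2,hub)"]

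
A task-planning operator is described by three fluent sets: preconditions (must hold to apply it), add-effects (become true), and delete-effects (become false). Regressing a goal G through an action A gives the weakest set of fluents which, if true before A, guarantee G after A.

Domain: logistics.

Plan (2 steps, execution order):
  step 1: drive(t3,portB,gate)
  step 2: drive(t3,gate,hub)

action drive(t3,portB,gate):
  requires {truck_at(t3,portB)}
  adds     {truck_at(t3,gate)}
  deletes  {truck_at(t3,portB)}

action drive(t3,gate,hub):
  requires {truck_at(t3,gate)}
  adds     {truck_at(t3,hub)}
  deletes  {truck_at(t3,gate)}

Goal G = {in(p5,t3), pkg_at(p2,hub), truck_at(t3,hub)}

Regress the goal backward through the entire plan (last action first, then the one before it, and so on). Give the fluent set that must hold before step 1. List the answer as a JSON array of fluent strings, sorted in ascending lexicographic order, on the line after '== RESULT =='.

Regress step by step:
  through step 2 (drive(t3,gate,hub)): drop {truck_at(t3,hub)}, keep {in(p5,t3), pkg_at(p2,hub)}, require {truck_at(t3,gate)}
    → {in(p5,t3), pkg_at(p2,hub), truck_at(t3,gate)}
  through step 1 (drive(t3,portB,gate)): drop {truck_at(t3,gate)}, keep {in(p5,t3), pkg_at(p2,hub)}, require {truck_at(t3,portB)}
    → {in(p5,t3), pkg_at(p2,hub), truck_at(t3,portB)}

== RESULT ==
["in(p5,t3)", "pkg_at(p2,hub)", "truck_at(t3,portB)"]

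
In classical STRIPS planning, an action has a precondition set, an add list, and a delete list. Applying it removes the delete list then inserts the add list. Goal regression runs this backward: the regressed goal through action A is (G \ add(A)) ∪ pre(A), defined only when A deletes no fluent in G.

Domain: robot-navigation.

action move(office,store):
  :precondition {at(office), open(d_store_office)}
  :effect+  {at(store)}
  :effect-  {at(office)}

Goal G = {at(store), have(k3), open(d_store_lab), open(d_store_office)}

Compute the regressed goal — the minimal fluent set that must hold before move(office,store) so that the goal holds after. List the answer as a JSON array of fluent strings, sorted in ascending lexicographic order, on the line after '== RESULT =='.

Regress:
  G ∩ del = {}  (empty — regression defined)
  G \ add = {at(store), have(k3), open(d_store_lab), open(d_store_office)} \ {at(store)} = {have(k3), open(d_store_lab), open(d_store_office)}
  ∪ pre   = {have(k3), open(d_store_lab), open(d_store_office)} ∪ {at(office), open(d_store_office)}
          = {at(office), have(k3), open(d_store_lab), open(d_store_office)}

== RESULT ==
["at(office)", "have(k3)", "open(d_store_lab)", "open(d_store_office)"]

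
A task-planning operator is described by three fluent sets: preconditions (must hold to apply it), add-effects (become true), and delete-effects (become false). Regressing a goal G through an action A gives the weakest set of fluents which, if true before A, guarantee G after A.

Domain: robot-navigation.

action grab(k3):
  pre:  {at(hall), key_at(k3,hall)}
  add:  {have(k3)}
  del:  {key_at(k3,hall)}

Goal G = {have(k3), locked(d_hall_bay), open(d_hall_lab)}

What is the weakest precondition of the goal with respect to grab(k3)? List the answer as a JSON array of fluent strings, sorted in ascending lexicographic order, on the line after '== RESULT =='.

Regress:
  G ∩ del = {}  (empty — regression defined)
  G \ add = {have(k3), locked(d_hall_bay), open(d_hall_lab)} \ {have(k3)} = {locked(d_hall_bay), open(d_hall_lab)}
  ∪ pre   = {locked(d_hall_bay), open(d_hall_lab)} ∪ {at(hall), key_at(k3,hall)}
          = {at(hall), key_at(k3,hall), locked(d_hall_bay), open(d_hall_lab)}

== RESULT ==
["at(hall)", "key_at(k3,hall)", "locked(d_hall_bay)", "open(d_hall_lab)"]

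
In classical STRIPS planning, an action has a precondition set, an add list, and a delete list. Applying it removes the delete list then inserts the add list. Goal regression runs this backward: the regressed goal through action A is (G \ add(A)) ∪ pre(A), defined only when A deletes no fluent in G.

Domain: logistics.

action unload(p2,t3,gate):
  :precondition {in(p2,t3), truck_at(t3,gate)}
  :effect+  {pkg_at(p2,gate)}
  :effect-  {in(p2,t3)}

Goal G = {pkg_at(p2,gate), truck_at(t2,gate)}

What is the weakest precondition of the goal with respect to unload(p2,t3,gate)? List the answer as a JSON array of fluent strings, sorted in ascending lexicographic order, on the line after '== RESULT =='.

Regress:
  G ∩ del = {}  (empty — regression defined)
  G \ add = {pkg_at(p2,gate), truck_at(t2,gate)} \ {pkg_at(p2,gate)} = {truck_at(t2,gate)}
  ∪ pre   = {truck_at(t2,gate)} ∪ {in(p2,t3), truck_at(t3,gate)}
          = {in(p2,t3), truck_at(t2,gate), truck_at(t3,gate)}

== RESULT ==
["in(p2,t3)", "truck_at(t2,gate)", "truck_at(t3,gate)"]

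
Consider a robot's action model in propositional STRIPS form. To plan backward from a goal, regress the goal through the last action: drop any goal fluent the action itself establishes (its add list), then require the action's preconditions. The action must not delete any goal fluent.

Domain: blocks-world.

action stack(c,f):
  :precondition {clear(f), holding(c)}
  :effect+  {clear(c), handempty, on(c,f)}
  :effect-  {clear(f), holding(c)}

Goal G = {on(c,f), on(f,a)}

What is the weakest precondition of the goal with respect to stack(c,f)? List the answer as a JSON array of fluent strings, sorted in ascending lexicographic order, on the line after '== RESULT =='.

Regress:
  G ∩ del = {}  (empty — regression defined)
  G \ add = {on(c,f), on(f,a)} \ {clear(c), handempty, on(c,f)} = {on(f,a)}
  ∪ pre   = {on(f,a)} ∪ {clear(f), holding(c)}
          = {clear(f), holding(c), on(f,a)}

== RESULT ==
["clear(f)", "holding(c)", "on(f,a)"]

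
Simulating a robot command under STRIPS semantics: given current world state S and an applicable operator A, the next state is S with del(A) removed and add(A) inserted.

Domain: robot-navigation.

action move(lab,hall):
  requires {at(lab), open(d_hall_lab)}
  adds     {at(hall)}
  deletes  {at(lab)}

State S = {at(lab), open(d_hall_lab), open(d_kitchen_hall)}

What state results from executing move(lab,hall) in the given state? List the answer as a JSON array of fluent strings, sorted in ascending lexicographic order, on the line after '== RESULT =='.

Compute (S \ del) ∪ add:
  pre ⊆ S: {at(lab), open(d_hall_lab)} ⊆ S  — applicable
  S \ del = {open(d_hall_lab), open(d_kitchen_hall)}
  ∪ add   = {at(hall), open(d_hall_lab), open(d_kitchen_hall)}

== RESULT ==
["at(hall)", "open(d_hall_lab)", "open(d_kitchen_hall)"]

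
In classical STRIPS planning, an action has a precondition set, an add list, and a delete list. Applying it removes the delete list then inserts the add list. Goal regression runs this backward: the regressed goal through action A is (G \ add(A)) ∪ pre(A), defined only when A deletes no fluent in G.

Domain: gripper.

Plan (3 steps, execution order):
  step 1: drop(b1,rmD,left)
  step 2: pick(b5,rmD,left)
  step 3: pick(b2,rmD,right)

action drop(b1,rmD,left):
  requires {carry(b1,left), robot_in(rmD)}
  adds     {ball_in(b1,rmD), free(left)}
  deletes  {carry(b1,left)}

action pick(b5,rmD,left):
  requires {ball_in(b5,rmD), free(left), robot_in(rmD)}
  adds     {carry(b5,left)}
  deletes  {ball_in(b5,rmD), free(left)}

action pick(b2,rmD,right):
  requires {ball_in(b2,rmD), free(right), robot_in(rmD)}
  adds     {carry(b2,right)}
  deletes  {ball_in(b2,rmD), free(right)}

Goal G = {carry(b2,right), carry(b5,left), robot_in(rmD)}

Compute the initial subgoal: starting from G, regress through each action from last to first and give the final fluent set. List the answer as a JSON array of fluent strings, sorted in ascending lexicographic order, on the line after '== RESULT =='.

Work backward from the goal:
  through step 3 (pick(b2,rmD,right)): drop {carry(b2,right)}, keep {carry(b5,left), robot_in(rmD)}, require {ball_in(b2,rmD), free(right), robot_in(rmD)}
    → {ball_in(b2,rmD), carry(b5,left), free(right), robot_in(rmD)}
  through step 2 (pick(b5,rmD,left)): drop {carry(b5,left)}, keep {ball_in(b2,rmD), free(right), robot_in(rmD)}, require {ball_in(b5,rmD), free(left), robot_in(rmD)}
    → {ball_in(b2,rmD), ball_in(b5,rmD), free(left), free(right), robot_in(rmD)}
  through step 1 (drop(b1,rmD,left)): drop {free(left)}, keep {ball_in(b2,rmD), ball_in(b5,rmD), free(right), robot_in(rmD)}, require {carry(b1,left), robot_in(rmD)}
    → {ball_in(b2,rmD), ball_in(b5,rmD), carry(b1,left), free(right), robot_in(rmD)}

== RESULT ==
["ball_in(b2,rmD)", "ball_in(b5,rmD)", "carry(b1,left)", "free(right)", "robot_in(rmD)"]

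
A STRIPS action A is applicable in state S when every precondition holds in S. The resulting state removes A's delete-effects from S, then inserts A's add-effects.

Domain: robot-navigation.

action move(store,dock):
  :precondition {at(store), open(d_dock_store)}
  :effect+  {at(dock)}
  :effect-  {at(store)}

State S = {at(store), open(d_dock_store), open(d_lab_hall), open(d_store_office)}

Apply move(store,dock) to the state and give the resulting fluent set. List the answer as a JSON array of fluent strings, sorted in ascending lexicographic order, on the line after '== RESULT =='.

Compute (S \ del) ∪ add:
  pre ⊆ S: {at(store), open(d_dock_store)} ⊆ S  — applicable
  S \ del = {open(d_dock_store), open(d_lab_hall), open(d_store_office)}
  ∪ add   = {at(dock), open(d_dock_store), open(d_lab_hall), open(d_store_office)}

== RESULT ==
["at(dock)", "open(d_dock_store)", "open(d_lab_hall)", "open(d_store_office)"]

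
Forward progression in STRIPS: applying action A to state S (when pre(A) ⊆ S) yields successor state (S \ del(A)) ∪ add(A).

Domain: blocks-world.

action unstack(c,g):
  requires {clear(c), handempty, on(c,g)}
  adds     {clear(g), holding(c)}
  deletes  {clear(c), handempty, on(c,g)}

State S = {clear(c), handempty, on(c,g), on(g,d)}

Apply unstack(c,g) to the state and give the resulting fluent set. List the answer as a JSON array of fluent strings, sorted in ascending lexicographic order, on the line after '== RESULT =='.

Compute (S \ del) ∪ add:
  pre ⊆ S: {clear(c), handempty, on(c,g)} ⊆ S  — applicable
  S \ del = {on(g,d)}
  ∪ add   = {clear(g), holding(c), on(g,d)}

== RESULT ==
["clear(g)", "holding(c)", "on(g,d)"]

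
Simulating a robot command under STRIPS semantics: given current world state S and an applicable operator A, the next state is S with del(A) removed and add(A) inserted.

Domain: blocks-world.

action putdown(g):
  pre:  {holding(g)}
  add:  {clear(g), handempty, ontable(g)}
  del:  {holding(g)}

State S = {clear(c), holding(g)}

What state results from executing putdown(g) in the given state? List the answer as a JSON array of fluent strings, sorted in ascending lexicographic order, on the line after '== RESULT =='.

Compute (S \ del) ∪ add:
  pre ⊆ S: {holding(g)} ⊆ S  — applicable
  S \ del = {clear(c)}
  ∪ add   = {clear(c), clear(g), handempty, ontable(g)}

== RESULT ==
["clear(c)", "clear(g)", "handempty", "ontable(g)"]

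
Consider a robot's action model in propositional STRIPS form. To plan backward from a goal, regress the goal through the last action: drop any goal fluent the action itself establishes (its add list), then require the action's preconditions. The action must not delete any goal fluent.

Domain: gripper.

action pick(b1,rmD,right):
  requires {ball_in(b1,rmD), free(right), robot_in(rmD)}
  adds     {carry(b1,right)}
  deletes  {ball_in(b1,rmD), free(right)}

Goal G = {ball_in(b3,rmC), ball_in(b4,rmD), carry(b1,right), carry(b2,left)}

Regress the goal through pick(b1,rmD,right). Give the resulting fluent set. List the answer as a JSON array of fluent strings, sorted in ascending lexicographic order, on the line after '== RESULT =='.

Compute (G \ add) ∪ pre:
  G ∩ del = {}  (empty — regression defined)
  G \ add = {ball_in(b3,rmC), ball_in(b4,rmD), carry(b1,right), carry(b2,left)} \ {carry(b1,right)} = {ball_in(b3,rmC), ball_in(b4,rmD), carry(b2,left)}
  ∪ pre   = {ball_in(b3,rmC), ball_in(b4,rmD), carry(b2,left)} ∪ {ball_in(b1,rmD), free(right), robot_in(rmD)}
          = {ball_in(b1,rmD), ball_in(b3,rmC), ball_in(b4,rmD), carry(b2,left), free(right), robot_in(rmD)}

== RESULT ==
["ball_in(b1,rmD)", "ball_in(b3,rmC)", "ball_in(b4,rmD)", "carry(b2,left)", "free(right)", "robot_in(rmD)"]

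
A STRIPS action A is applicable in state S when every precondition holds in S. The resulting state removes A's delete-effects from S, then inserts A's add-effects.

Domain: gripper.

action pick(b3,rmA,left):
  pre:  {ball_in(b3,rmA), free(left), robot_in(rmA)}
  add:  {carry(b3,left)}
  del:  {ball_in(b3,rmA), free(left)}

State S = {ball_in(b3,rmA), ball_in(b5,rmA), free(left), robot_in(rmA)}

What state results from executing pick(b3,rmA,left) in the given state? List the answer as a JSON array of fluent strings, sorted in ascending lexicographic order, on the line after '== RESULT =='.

Compute (S \ del) ∪ add:
  pre ⊆ S: {ball_in(b3,rmA), free(left), robot_in(rmA)} ⊆ S  — applicable
  S \ del = {ball_in(b5,rmA), robot_in(rmA)}
  ∪ add   = {ball_in(b5,rmA), carry(b3,left), robot_in(rmA)}

== RESULT ==
["ball_in(b5,rmA)", "carry(b3,left)", "robot_in(rmA)"]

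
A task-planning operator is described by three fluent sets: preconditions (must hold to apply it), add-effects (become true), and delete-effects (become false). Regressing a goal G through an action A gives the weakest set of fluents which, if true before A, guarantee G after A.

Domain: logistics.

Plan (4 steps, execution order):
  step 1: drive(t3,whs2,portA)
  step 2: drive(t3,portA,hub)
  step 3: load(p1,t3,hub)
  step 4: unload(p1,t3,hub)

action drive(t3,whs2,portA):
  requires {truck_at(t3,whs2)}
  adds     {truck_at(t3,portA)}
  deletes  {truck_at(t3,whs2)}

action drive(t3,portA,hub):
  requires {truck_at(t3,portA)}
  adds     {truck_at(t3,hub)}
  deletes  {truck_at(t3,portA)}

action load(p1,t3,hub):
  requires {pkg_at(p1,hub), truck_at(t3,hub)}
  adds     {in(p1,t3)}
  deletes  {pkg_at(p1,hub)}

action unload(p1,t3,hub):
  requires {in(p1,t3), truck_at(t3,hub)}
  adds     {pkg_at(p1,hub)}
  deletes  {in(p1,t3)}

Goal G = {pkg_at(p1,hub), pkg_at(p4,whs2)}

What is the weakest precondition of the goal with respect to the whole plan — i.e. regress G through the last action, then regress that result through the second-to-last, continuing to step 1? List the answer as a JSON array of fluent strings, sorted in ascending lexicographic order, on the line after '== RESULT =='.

Regress step by step:
  through step 4 (unload(p1,t3,hub)): drop {pkg_at(p1,hub)}, keep {pkg_at(p4,whs2)}, require {in(p1,t3), truck_at(t3,hub)}
    → {in(p1,t3), pkg_at(p4,whs2), truck_at(t3,hub)}
  through step 3 (load(p1,t3,hub)): drop {in(p1,t3)}, keep {pkg_at(p4,whs2), truck_at(t3,hub)}, require {pkg_at(p1,hub), truck_at(t3,hub)}
    → {pkg_at(p1,hub), pkg_at(p4,whs2), truck_at(t3,hub)}
  through step 2 (drive(t3,portA,hub)): drop {truck_at(t3,hub)}, keep {pkg_at(p1,hub), pkg_at(p4,whs2)}, require {truck_at(t3,portA)}
    → {pkg_at(p1,hub), pkg_at(p4,whs2), truck_at(t3,portA)}
  through step 1 (drive(t3,whs2,portA)): drop {truck_at(t3,portA)}, keep {pkg_at(p1,hub), pkg_at(p4,whs2)}, require {truck_at(t3,whs2)}
    → {pkg_at(p1,hub), pkg_at(p4,whs2), truck_at(t3,whs2)}

== RESULT ==
["pkg_at(p1,hub)", "pkg_at(p4,whs2)", "truck_at(t3,whs2)"]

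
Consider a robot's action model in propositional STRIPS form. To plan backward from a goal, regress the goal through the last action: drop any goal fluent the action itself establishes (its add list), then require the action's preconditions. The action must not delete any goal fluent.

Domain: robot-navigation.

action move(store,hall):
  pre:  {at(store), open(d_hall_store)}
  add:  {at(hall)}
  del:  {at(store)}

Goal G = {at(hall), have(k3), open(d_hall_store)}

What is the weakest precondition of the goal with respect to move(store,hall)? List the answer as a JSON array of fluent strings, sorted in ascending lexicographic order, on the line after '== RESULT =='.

Compute (G \ add) ∪ pre:
  G ∩ del = {}  (empty — regression defined)
  G \ add = {at(hall), have(k3), open(d_hall_store)} \ {at(hall)} = {have(k3), open(d_hall_store)}
  ∪ pre   = {have(k3), open(d_hall_store)} ∪ {at(store), open(d_hall_store)}
          = {at(store), have(k3), open(d_hall_store)}

== RESULT ==
["at(store)", "have(k3)", "open(d_hall_store)"]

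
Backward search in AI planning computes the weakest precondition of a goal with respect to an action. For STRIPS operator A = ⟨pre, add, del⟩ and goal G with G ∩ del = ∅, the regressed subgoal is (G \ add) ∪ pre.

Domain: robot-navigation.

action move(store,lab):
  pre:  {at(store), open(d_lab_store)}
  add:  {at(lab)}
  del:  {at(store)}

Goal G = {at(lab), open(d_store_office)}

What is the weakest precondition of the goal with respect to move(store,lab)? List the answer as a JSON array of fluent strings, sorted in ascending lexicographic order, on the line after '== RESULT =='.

Regress:
  G ∩ del = {}  (empty — regression defined)
  G \ add = {at(lab), open(d_store_office)} \ {at(lab)} = {open(d_store_office)}
  ∪ pre   = {open(d_store_office)} ∪ {at(store), open(d_lab_store)}
          = {at(store), open(d_lab_store), open(d_store_office)}

== RESULT ==
["at(store)", "open(d_lab_store)", "open(d_store_office)"]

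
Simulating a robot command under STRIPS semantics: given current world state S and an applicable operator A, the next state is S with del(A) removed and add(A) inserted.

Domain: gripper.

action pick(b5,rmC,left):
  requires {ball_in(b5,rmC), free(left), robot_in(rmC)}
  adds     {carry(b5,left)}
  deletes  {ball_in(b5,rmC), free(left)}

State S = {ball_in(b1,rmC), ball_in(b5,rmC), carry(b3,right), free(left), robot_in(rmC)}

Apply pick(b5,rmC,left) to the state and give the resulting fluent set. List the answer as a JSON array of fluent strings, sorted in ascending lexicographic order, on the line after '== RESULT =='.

Progress:
  pre ⊆ S: {ball_in(b5,rmC), free(left), robot_in(rmC)} ⊆ S  — applicable
  S \ del = {ball_in(b1,rmC), carry(b3,right), robot_in(rmC)}
  ∪ add   = {ball_in(b1,rmC), carry(b3,right), carry(b5,left), robot_in(rmC)}

== RESULT ==
["ball_in(b1,rmC)", "carry(b3,right)", "carry(b5,left)", "robot_in(rmC)"]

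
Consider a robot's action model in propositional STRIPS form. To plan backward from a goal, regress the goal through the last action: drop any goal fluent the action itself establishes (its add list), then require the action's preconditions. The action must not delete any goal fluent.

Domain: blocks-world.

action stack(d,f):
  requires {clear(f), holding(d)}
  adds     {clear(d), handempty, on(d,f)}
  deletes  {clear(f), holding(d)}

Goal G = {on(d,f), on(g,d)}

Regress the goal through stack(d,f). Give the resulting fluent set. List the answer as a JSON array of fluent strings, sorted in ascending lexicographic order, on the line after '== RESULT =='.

Regress:
  G ∩ del = {}  (empty — regression defined)
  G \ add = {on(d,f), on(g,d)} \ {clear(d), handempty, on(d,f)} = {on(g,d)}
  ∪ pre   = {on(g,d)} ∪ {clear(f), holding(d)}
          = {clear(f), holding(d), on(g,d)}

== RESULT ==
["clear(f)", "holding(d)", "on(g,d)"]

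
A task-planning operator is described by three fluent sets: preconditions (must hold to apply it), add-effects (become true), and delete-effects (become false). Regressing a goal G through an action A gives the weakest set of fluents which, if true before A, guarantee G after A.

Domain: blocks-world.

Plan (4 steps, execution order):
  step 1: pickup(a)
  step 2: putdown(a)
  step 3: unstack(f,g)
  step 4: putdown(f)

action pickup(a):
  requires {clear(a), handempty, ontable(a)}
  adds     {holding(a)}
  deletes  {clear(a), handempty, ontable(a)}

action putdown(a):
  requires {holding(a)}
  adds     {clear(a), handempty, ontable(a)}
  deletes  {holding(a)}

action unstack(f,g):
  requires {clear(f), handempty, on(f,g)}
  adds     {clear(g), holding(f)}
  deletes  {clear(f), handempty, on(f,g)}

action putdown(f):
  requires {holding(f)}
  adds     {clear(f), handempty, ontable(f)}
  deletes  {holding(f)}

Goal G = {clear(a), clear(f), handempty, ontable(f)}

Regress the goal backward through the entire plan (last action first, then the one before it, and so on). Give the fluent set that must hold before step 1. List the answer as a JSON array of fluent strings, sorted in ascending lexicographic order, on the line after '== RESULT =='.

Work backward from the goal:
  through step 4 (putdown(f)): drop {clear(f), handempty, ontable(f)}, keep {clear(a)}, require {holding(f)}
    → {clear(a), holding(f)}
  through step 3 (unstack(f,g)): drop {holding(f)}, keep {clear(a)}, require {clear(f), handempty, on(f,g)}
    → {clear(a), clear(f), handempty, on(f,g)}
  through step 2 (putdown(a)): drop {clear(a), handempty}, keep {clear(f), on(f,g)}, require {holding(a)}
    → {clear(f), holding(a), on(f,g)}
  through step 1 (pickup(a)): drop {holding(a)}, keep {clear(f), on(f,g)}, require {clear(a), handempty, ontable(a)}
    → {clear(a), clear(f), handempty, on(f,g), ontable(a)}

== RESULT ==
["clear(a)", "clear(f)", "handempty", "on(f,g)", "ontable(a)"]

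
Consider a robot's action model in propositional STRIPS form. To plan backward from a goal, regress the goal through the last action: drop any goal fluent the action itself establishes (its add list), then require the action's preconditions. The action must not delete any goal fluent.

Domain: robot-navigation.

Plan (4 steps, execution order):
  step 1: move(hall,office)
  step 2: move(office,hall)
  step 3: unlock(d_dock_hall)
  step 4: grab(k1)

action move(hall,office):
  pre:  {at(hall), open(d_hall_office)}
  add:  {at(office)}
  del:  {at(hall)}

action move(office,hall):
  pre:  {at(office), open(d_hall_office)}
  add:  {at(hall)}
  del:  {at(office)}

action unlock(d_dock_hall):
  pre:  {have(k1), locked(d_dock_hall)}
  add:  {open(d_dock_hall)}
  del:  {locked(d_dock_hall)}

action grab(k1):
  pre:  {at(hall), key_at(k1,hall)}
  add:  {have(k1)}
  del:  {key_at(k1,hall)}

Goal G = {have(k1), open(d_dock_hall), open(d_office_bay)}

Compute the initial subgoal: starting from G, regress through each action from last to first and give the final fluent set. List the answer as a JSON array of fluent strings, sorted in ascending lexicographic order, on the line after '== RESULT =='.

Regress step by step:
  through step 4 (grab(k1)): drop {have(k1)}, keep {open(d_dock_hall), open(d_office_bay)}, require {at(hall), key_at(k1,hall)}
    → {at(hall), key_at(k1,hall), open(d_dock_hall), open(d_office_bay)}
  through step 3 (unlock(d_dock_hall)): drop {open(d_dock_hall)}, keep {at(hall), key_at(k1,hall), open(d_office_bay)}, require {have(k1), locked(d_dock_hall)}
    → {at(hall), have(k1), key_at(k1,hall), locked(d_dock_hall), open(d_office_bay)}
  through step 2 (move(office,hall)): drop {at(hall)}, keep {have(k1), key_at(k1,hall), locked(d_dock_hall), open(d_office_bay)}, require {at(office), open(d_hall_office)}
    → {at(office), have(k1), key_at(k1,hall), locked(d_dock_hall), open(d_hall_office), open(d_office_bay)}
  through step 1 (move(hall,office)): drop {at(office)}, keep {have(k1), key_at(k1,hall), locked(d_dock_hall), open(d_hall_office), open(d_office_bay)}, require {at(hall), open(d_hall_office)}
    → {at(hall), have(k1), key_at(k1,hall), locked(d_dock_hall), open(d_hall_office), open(d_office_bay)}

== RESULT ==
["at(hall)", "have(k1)", "key_at(k1,hall)", "locked(d_dock_hall)", "open(d_hall_office)", "open(d_office_bay)"]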